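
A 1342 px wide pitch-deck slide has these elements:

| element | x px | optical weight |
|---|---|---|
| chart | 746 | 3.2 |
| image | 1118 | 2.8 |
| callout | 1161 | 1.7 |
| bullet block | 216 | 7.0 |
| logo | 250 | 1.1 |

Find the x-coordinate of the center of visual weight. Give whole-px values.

x ≈ 587

Total weight = 3.2 + 2.8 + 1.7 + 7.0 + 1.1 = 15.8.
x: (3.2·746 + 2.8·1118 + 1.7·1161 + 7.0·216 + 1.1·250) / 15.8 = 9278.3 / 15.8 ≈ 587.23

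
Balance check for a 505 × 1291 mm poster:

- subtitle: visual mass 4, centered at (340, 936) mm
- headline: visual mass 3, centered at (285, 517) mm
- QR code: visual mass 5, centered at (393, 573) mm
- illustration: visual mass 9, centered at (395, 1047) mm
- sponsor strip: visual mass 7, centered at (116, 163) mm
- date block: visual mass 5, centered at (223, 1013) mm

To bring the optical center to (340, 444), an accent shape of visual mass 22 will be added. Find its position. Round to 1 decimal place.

After adding the accent shape, total weight = 4 + 3 + 5 + 9 + 7 + 5 + 22 = 55.
x: need Σw·x = 55·340 = 18700. Existing = 4·340 + 3·285 + 5·393 + 9·395 + 7·116 + 5·223 = 9662. Remainder 9038 / 22 ≈ 410.82.
y: need Σw·y = 55·444 = 24420. Existing = 4·936 + 3·517 + 5·573 + 9·1047 + 7·163 + 5·1013 = 23789. Remainder 631 / 22 ≈ 28.68.

(410.8, 28.7)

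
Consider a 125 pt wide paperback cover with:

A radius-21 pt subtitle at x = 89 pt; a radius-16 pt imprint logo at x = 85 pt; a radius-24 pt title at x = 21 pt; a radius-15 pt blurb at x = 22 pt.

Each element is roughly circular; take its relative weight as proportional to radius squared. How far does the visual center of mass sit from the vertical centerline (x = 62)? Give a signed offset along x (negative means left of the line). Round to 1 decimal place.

Weights ∝ r²: subtitle 21² = 441, imprint logo 16² = 256, title 24² = 576, blurb 15² = 225; Σw = 1498.
x: (441·89 + 256·85 + 576·21 + 225·22) / 1498 = 78055 / 1498 ≈ 52.11
Against x = 62, that's 52.11 − 62 = -9.89.

≈ -9.9 pt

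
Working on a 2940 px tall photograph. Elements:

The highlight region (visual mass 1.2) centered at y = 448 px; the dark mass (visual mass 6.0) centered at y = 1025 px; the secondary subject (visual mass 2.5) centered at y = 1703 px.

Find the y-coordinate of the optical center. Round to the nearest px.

y ≈ 1128

Total weight = 1.2 + 6.0 + 2.5 = 9.7.
Σw·y = 1.2·448 + 6.0·1025 + 2.5·1703 = 10945.1, so ȳ = 10945.1/9.7 ≈ 1128.36.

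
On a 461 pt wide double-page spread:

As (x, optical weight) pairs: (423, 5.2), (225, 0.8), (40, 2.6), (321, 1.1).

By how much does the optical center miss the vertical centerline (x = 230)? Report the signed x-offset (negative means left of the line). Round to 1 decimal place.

Total weight = 5.2 + 0.8 + 2.6 + 1.1 = 9.7.
x: (5.2·423 + 0.8·225 + 2.6·40 + 1.1·321) / 9.7 = 2836.7 / 9.7 ≈ 292.44
Offset from x = 230: 292.44 − 230 ≈ 62.44.

≈ 62.4 pt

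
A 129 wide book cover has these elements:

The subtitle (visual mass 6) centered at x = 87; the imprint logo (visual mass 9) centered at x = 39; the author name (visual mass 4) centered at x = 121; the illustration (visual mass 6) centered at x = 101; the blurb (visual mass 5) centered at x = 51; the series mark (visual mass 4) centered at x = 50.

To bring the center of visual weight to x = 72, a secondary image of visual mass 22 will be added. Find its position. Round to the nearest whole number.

After adding the secondary image, total weight = 6 + 9 + 4 + 6 + 5 + 4 + 22 = 56.
x: target moment 56×72 = 4032; current 6·87 + 9·39 + 4·121 + 6·101 + 5·51 + 4·50 = 2418; the secondary image supplies 1614, so x = 1614/22 ≈ 73.36.

x ≈ 73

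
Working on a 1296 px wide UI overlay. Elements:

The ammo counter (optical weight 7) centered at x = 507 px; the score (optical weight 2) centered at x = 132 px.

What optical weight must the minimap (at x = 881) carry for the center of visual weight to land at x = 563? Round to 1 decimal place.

Existing Σw = 9 (7 + 2); existing moment 7·507 + 2·132 = 3813.
Set Σw·x/Σw = 563: (3813 + 881w) = 563·(9 + w).
So w = (563·9 − 3813)/(881 − 563) = 1254/318 ≈ 3.94.

w ≈ 3.9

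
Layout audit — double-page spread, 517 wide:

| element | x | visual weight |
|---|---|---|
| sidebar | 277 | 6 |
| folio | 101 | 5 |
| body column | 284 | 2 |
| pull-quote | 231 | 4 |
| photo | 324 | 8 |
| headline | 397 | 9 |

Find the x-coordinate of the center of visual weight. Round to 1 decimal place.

x ≈ 288.9

Σw = 6 + 5 + 2 + 4 + 8 + 9 = 34.
Σw·x = 6·277 + 5·101 + 2·284 + 4·231 + 8·324 + 9·397 = 9824, so x̄ = 9824/34 ≈ 288.94.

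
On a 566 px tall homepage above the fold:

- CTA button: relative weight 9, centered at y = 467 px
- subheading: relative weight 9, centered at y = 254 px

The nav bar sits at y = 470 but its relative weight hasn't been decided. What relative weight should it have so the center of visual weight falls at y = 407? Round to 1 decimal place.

Existing Σw = 18 (9 + 9); existing moment 9·467 + 9·254 = 6489.
Set Σw·y/Σw = 407: (6489 + 470w) = 407·(18 + w).
Solving: w = (407·18 − 6489) / (470 − 407) = 837 / 63 ≈ 13.29.

w ≈ 13.3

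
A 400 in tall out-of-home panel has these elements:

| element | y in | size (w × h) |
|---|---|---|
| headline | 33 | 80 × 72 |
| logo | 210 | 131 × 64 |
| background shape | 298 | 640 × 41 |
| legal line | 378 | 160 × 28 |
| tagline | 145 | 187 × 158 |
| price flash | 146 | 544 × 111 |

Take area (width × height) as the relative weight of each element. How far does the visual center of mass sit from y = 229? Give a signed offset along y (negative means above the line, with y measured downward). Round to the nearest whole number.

≈ -47 in

Taking area as weight: headline 80·72 = 5760, logo 131·64 = 8384, background shape 640·41 = 26240, legal line 160·28 = 4480, tagline 187·158 = 29546, price flash 544·111 = 60384. Sum 134794.
Σw·y = 24563914; ȳ = 24563914/134794 ≈ 182.23.
Difference: 182.23 − 229 ≈ -46.77.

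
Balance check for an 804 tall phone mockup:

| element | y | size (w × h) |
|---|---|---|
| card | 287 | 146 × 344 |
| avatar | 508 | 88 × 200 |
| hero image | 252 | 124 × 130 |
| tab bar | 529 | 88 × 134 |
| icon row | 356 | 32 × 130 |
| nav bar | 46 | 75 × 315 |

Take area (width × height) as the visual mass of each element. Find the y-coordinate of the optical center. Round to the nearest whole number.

Taking area as weight: card 146·344 = 50224, avatar 88·200 = 17600, hero image 124·130 = 16120, tab bar 88·134 = 11792, icon row 32·130 = 4160, nav bar 75·315 = 23625. Sum 123521.
Σw·y = 50224·287 + 17600·508 + 16120·252 + 11792·529 + 4160·356 + 23625·46 = 36223006, so ȳ = 36223006/123521 ≈ 293.25.

y ≈ 293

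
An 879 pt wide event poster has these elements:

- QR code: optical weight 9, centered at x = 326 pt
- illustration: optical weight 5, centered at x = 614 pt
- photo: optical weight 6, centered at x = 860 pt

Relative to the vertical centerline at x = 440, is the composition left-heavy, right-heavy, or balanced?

right-heavy

Weights sum to 9 + 5 + 6 = 20.
Σw·x = 9·326 + 5·614 + 6·860 = 11164, so x̄ = 11164/20 ≈ 558.20.
Since 558.2 is right of 440, the composition reads right-heavy.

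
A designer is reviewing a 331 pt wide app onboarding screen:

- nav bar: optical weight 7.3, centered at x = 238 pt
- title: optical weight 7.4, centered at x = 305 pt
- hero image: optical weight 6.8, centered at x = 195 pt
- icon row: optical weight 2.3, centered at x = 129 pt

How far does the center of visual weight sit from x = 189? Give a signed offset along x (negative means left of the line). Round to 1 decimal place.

≈ 47.0 pt

Weights sum to 7.3 + 7.4 + 6.8 + 2.3 = 23.8.
x-moment: 7.3·238 + 7.4·305 + 6.8·195 + 2.3·129 = 5617.1; centroid 5617.1/23.8 ≈ 236.01.
Offset from x = 189: 236.01 − 189 ≈ 47.01.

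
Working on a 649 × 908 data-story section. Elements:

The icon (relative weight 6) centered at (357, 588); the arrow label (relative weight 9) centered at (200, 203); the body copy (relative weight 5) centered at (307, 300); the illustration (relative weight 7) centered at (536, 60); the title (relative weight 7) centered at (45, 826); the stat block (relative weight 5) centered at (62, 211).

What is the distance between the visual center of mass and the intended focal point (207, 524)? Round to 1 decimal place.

≈ 168.5

Σw = 6 + 9 + 5 + 7 + 7 + 5 = 39.
x-moment: 6·357 + 9·200 + 5·307 + 7·536 + 7·45 + 5·62 = 9854; centroid 9854/39 ≈ 252.67.
y-moment: 6·588 + 9·203 + 5·300 + 7·60 + 7·826 + 5·211 = 14112; centroid 14112/39 ≈ 361.85.
Offset from (207, 524): Δx ≈ 45.67, Δy ≈ -162.15; distance = √(Δx² + Δy²) ≈ 168.46.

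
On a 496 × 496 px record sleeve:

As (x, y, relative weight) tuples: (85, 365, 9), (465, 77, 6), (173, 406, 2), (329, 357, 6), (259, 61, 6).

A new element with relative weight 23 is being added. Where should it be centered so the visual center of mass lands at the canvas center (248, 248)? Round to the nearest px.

New total weight: (9 + 6 + 2 + 6 + 6) + 23 = 52.
Along x: (7429 + 23·x) / 52 = 248 (existing moment 9·85 + 6·465 + 2·173 + 6·329 + 6·259 = 7429) ⇒ x = (12896 − 7429) / 23 ≈ 237.70.
Along y: (7067 + 23·y) / 52 = 248 (existing moment 9·365 + 6·77 + 2·406 + 6·357 + 6·61 = 7067) ⇒ y = (12896 − 7067) / 23 ≈ 253.43.

(238, 253)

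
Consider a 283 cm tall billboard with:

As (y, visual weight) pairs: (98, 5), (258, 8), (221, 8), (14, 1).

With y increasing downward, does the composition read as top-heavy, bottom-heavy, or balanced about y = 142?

bottom-heavy

Total weight = 5 + 8 + 8 + 1 = 22.
y: (5·98 + 8·258 + 8·221 + 1·14) / 22 = 4336 / 22 ≈ 197.09
197.1 lies below (larger y than) the midline 142, so the layout is bottom-heavy.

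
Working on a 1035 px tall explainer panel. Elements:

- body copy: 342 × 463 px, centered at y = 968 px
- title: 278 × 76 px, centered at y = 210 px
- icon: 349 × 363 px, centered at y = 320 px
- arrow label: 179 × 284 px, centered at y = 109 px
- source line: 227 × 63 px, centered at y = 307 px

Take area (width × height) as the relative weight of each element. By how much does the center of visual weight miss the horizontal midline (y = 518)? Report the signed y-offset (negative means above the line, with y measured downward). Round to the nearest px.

Areas → weights: body copy 342·463 = 158346, title 278·76 = 21128, icon 349·363 = 126687, arrow label 179·284 = 50836, source line 227·63 = 14301; Σw = 371298.
y-moment: 158346·968 + 21128·210 + 126687·320 + 50836·109 + 14301·307 = 208187179; centroid 208187179/371298 ≈ 560.70.
Difference: 560.70 − 518 ≈ 42.70.

≈ 43 px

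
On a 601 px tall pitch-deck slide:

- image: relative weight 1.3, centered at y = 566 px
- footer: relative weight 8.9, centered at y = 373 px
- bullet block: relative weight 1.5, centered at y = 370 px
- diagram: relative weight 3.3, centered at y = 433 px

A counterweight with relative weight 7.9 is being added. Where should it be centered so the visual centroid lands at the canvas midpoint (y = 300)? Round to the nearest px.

With the counterweight, Σw becomes 1.3 + 8.9 + 1.5 + 3.3 + 7.9 = 22.9.
y: target moment 22.9×300 = 6870.0; current 1.3·566 + 8.9·373 + 1.5·370 + 3.3·433 = 6039.4; the counterweight supplies 830.6, so y = 830.6/7.9 ≈ 105.14.

y ≈ 105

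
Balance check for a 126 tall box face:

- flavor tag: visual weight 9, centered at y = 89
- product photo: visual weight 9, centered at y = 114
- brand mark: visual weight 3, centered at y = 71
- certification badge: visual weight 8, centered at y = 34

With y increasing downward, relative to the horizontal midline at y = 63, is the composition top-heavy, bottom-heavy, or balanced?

Weights sum to 9 + 9 + 3 + 8 = 29.
y: (9·89 + 9·114 + 3·71 + 8·34) / 29 = 2312 / 29 ≈ 79.72
79.7 lies below (larger y than) the midline 63, so the layout is bottom-heavy.

bottom-heavy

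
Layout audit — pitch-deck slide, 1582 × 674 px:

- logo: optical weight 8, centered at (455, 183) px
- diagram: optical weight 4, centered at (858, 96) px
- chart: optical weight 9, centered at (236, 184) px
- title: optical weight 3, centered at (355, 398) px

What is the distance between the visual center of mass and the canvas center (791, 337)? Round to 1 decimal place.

Σw = 8 + 4 + 9 + 3 = 24.
Σw·x = 8·455 + 4·858 + 9·236 + 3·355 = 10261, so x̄ = 10261/24 ≈ 427.54.
Σw·y = 8·183 + 4·96 + 9·184 + 3·398 = 4698, so ȳ = 4698/24 ≈ 195.75.
From (791, 337): dx = -363.46, dy = -141.25, so the distance is √(dx²+dy²) ≈ 389.94.

≈ 389.9 px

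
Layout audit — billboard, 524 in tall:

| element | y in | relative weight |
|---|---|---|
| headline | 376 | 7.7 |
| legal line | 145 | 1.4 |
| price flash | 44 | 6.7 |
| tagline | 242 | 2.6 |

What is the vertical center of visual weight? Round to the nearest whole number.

y ≈ 219

Σw = 7.7 + 1.4 + 6.7 + 2.6 = 18.4.
Σw·y = 7.7·376 + 1.4·145 + 6.7·44 + 2.6·242 = 4022.2, so ȳ = 4022.2/18.4 ≈ 218.60.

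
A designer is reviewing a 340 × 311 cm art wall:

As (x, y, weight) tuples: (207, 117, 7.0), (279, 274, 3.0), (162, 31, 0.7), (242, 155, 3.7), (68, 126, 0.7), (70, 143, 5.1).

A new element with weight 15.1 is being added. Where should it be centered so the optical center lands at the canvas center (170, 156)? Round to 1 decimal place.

(152.4, 162.5)

New total weight: (7.0 + 3.0 + 0.7 + 3.7 + 0.7 + 5.1) + 15.1 = 35.3.
Along x: (3699.4 + 15.1·x) / 35.3 = 170 (existing moment 7.0·207 + 3.0·279 + 0.7·162 + 3.7·242 + 0.7·68 + 5.1·70 = 3699.4) ⇒ x = (6001.0 − 3699.4) / 15.1 ≈ 152.42.
Along y: (3053.7 + 15.1·y) / 35.3 = 156 (existing moment 7.0·117 + 3.0·274 + 0.7·31 + 3.7·155 + 0.7·126 + 5.1·143 = 3053.7) ⇒ y = (5506.8 − 3053.7) / 15.1 ≈ 162.46.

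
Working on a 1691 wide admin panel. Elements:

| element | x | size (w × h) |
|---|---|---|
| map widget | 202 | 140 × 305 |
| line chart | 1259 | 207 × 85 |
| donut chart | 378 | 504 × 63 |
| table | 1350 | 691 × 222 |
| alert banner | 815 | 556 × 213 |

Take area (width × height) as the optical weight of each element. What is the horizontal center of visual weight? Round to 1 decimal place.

x ≈ 951.9

Areas: map widget 140·305 = 42700, line chart 207·85 = 17595, donut chart 504·63 = 31752, table 691·222 = 153402, alert banner 556·213 = 118428. Total weight = 363877.
x: (42700·202 + 17595·1259 + 31752·378 + 153402·1350 + 118428·815) / 363877 = 346391281 / 363877 ≈ 951.95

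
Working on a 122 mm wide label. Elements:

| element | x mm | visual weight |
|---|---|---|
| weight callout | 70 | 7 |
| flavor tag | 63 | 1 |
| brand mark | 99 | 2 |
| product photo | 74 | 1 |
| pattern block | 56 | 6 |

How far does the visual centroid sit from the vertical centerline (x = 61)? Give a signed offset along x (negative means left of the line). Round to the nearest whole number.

≈ 7 mm

Σw = 7 + 1 + 2 + 1 + 6 = 17.
x-moment: 7·70 + 1·63 + 2·99 + 1·74 + 6·56 = 1161; centroid 1161/17 ≈ 68.29.
Offset from x = 61: 68.29 − 61 ≈ 7.29.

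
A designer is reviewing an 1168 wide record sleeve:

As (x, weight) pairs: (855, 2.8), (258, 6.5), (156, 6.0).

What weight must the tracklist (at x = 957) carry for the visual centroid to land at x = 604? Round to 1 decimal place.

w ≈ 12.0

Existing Σw = 15.3 (2.8 + 6.5 + 6.0); existing moment 2.8·855 + 6.5·258 + 6.0·156 = 5007.0.
Set Σw·x/Σw = 604: (5007.0 + 957w) = 604·(15.3 + w).
Solving: w = (604·15.3 − 5007.0) / (957 − 604) = 4234.2 / 353 ≈ 11.99.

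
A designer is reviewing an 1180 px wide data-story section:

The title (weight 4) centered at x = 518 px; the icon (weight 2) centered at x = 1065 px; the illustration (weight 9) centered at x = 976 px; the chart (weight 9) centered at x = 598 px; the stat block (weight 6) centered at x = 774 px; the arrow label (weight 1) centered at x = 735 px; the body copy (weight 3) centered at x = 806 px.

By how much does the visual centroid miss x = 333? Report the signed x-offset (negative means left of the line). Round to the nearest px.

≈ 437 px

Weights sum to 4 + 2 + 9 + 9 + 6 + 1 + 3 = 34.
x: (4·518 + 2·1065 + 9·976 + 9·598 + 6·774 + 1·735 + 3·806) / 34 = 26165 / 34 ≈ 769.56
Against x = 333, that's 769.56 − 333 = 436.56.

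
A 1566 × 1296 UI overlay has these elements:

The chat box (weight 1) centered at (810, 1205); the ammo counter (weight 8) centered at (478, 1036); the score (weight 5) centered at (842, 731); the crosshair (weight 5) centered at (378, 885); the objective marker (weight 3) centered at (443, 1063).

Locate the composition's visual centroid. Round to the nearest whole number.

Σw = 1 + 8 + 5 + 5 + 3 = 22.
x-moment: 1·810 + 8·478 + 5·842 + 5·378 + 3·443 = 12063; centroid 12063/22 ≈ 548.32.
y-moment: 1·1205 + 8·1036 + 5·731 + 5·885 + 3·1063 = 20762; centroid 20762/22 ≈ 943.73.

(548, 944)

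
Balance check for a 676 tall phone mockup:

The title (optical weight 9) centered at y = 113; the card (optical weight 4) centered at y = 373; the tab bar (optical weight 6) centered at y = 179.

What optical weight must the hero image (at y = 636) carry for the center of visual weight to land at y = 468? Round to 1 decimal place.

Known weights sum to 9 + 4 + 6 = 19; their moment is 9·113 + 4·373 + 6·179 = 3583.
For the centroid to hit 468: (3583 + w·636) / (19 + w) = 468.
Rearranging, w·(636 − 468) = 468·19 − 3583 = 5309, so w ≈ 5309/168 = 31.60.

w ≈ 31.6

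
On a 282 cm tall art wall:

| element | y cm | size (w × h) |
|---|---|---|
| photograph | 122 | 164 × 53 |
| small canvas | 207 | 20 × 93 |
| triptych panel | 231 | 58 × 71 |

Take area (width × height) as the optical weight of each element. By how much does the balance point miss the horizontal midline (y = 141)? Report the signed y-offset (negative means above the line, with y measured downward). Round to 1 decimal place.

≈ 22.4 cm

Areas → weights: photograph 164·53 = 8692, small canvas 20·93 = 1860, triptych panel 58·71 = 4118; Σw = 14670.
Σw·y = 8692·122 + 1860·207 + 4118·231 = 2396702, so ȳ = 2396702/14670 ≈ 163.37.
Difference: 163.37 − 141 ≈ 22.37.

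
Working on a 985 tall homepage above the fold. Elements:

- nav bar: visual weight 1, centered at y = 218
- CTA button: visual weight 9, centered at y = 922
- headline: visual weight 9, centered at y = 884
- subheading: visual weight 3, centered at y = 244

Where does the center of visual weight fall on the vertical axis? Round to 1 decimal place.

y ≈ 782.0

Weights sum to 1 + 9 + 9 + 3 = 22.
Σw·y = 1·218 + 9·922 + 9·884 + 3·244 = 17204, so ȳ = 17204/22 ≈ 782.00.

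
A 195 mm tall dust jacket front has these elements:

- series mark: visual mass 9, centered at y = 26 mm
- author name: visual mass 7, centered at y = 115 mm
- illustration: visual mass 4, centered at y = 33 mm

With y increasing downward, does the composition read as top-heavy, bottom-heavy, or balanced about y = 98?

top-heavy

Total weight = 9 + 7 + 4 = 20.
Σw·y = 9·26 + 7·115 + 4·33 = 1171, so ȳ = 1171/20 ≈ 58.55.
Since 58.5 is above (smaller y than) 98, the composition reads top-heavy.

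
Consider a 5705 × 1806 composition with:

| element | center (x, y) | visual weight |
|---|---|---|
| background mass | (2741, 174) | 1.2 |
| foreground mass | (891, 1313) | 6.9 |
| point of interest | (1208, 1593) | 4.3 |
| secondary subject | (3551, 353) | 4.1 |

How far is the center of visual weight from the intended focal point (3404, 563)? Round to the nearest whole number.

Weights sum to 1.2 + 6.9 + 4.3 + 4.1 = 16.5.
x: (1.2·2741 + 6.9·891 + 4.3·1208 + 4.1·3551) / 16.5 = 29190.6 / 16.5 ≈ 1769.13
y: (1.2·174 + 6.9·1313 + 4.3·1593 + 4.1·353) / 16.5 = 17565.7 / 16.5 ≈ 1064.59
Relative to (3404, 563): Δ = (-1634.87, 501.59); |Δ| = √(-1634.87² + 501.59²) ≈ 1710.09.

≈ 1710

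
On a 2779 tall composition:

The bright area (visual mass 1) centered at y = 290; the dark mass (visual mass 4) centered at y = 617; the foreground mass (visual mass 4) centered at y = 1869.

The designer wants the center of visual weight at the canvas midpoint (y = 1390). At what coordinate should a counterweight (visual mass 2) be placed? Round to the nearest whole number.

After adding the counterweight, total weight = 1 + 4 + 4 + 2 = 11.
Along y: (10234 + 2·y) / 11 = 1390 (existing moment 1·290 + 4·617 + 4·1869 = 10234) ⇒ y = (15290 − 10234) / 2 ≈ 2528.00.

y ≈ 2528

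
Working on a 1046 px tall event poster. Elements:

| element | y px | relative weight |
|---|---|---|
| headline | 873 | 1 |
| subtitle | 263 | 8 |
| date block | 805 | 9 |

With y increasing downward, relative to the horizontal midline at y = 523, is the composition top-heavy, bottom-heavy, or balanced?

Weights sum to 1 + 8 + 9 = 18.
Σw·y = 1·873 + 8·263 + 9·805 = 10222, so ȳ = 10222/18 ≈ 567.89.
567.9 vs midline 523 → bottom-heavy.

bottom-heavy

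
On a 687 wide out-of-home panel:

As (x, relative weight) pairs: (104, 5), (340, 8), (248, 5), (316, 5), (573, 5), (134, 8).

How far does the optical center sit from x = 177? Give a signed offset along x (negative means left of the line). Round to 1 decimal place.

≈ 100.7

Σw = 5 + 8 + 5 + 5 + 5 + 8 = 36.
Σw·x = 9997; x̄ = 9997/36 ≈ 277.69.
Difference: 277.69 − 177 ≈ 100.69.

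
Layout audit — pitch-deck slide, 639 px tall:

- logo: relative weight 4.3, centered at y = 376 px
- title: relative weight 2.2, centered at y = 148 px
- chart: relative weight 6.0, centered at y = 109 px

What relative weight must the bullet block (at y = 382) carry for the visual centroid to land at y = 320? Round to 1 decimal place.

Existing Σw = 12.5 (4.3 + 2.2 + 6.0); existing moment 4.3·376 + 2.2·148 + 6.0·109 = 2596.4.
Set Σw·y/Σw = 320: (2596.4 + 382w) = 320·(12.5 + w).
Rearranging, w·(382 − 320) = 320·12.5 − 2596.4 = 1403.6, so w ≈ 1403.6/62 = 22.64.

w ≈ 22.6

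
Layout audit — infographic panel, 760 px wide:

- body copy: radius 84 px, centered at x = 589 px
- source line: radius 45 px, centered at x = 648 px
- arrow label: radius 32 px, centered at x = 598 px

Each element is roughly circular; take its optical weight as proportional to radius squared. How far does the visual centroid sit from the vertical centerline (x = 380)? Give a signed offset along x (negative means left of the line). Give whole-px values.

≈ 222 px

Weights ∝ r²: body copy 84² = 7056, source line 45² = 2025, arrow label 32² = 1024; Σw = 10105.
Σw·x = 7056·589 + 2025·648 + 1024·598 = 6080536, so x̄ = 6080536/10105 ≈ 601.74.
Offset from x = 380: 601.74 − 380 ≈ 221.74.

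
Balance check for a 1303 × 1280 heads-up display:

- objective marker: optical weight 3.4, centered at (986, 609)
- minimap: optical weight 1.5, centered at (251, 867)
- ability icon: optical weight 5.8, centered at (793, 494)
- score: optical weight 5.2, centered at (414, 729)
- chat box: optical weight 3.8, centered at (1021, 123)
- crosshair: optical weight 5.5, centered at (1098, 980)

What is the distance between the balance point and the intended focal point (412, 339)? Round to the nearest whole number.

≈ 493

Weights sum to 3.4 + 1.5 + 5.8 + 5.2 + 3.8 + 5.5 = 25.2.
Σw·x = 20399.9; x̄ = 20399.9/25.2 ≈ 809.52.
y: moment 15884.5 / weight 25.2 ≈ 630.34
From (412, 339): dx = 397.52, dy = 291.34, so the distance is √(dx²+dy²) ≈ 492.85.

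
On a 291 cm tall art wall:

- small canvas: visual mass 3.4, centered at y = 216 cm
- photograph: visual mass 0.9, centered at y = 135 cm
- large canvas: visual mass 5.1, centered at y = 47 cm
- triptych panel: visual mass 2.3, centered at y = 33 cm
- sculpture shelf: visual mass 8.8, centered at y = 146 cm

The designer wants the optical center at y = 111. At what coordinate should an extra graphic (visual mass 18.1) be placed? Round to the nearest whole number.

y ≈ 101

After adding the extra graphic, total weight = 3.4 + 0.9 + 5.1 + 2.3 + 8.8 + 18.1 = 38.6.
Along y: (2456.3 + 18.1·y) / 38.6 = 111 (existing moment 3.4·216 + 0.9·135 + 5.1·47 + 2.3·33 + 8.8·146 = 2456.3) ⇒ y = (4284.6 − 2456.3) / 18.1 ≈ 101.01.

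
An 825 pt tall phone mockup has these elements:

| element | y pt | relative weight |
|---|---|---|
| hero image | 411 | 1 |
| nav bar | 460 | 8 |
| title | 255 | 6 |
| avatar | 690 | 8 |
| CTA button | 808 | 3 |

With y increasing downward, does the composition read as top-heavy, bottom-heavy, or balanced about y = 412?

bottom-heavy

Weights sum to 1 + 8 + 6 + 8 + 3 = 26.
y: (1·411 + 8·460 + 6·255 + 8·690 + 3·808) / 26 = 13565 / 26 ≈ 521.73
521.7 vs midline 412 → bottom-heavy.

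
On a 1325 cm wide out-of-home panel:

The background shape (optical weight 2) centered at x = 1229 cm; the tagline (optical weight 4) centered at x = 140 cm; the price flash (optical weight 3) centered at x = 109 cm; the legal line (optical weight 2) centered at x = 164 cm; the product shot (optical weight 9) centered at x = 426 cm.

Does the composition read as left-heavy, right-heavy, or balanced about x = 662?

Total weight = 2 + 4 + 3 + 2 + 9 = 20.
Σw·x = 2·1229 + 4·140 + 3·109 + 2·164 + 9·426 = 7507, so x̄ = 7507/20 ≈ 375.35.
Since 375.4 is left of 662, the composition reads left-heavy.

left-heavy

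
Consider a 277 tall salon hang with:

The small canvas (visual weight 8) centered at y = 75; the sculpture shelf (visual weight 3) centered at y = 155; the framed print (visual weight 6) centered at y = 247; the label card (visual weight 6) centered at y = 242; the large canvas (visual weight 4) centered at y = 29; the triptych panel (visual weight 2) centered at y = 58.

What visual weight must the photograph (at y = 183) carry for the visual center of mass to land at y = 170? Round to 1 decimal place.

Known weights sum to 8 + 3 + 6 + 6 + 4 + 2 = 29; their moment is 8·75 + 3·155 + 6·247 + 6·242 + 4·29 + 2·58 = 4231.
Balance at y = 170 requires (4231 + w·183) / (29 + w) = 170.
Rearranging, w·(183 − 170) = 170·29 − 4231 = 699, so w ≈ 699/13 = 53.77.

w ≈ 53.8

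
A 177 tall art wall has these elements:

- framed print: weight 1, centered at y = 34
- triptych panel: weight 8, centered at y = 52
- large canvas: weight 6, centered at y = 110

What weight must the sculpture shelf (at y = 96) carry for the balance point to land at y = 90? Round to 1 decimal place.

Existing Σw = 15 (1 + 8 + 6); existing moment 1·34 + 8·52 + 6·110 = 1110.
Balance at y = 90 requires (1110 + w·96) / (15 + w) = 90.
So w = (90·15 − 1110)/(96 − 90) = 240/6 ≈ 40.00.

w ≈ 40.0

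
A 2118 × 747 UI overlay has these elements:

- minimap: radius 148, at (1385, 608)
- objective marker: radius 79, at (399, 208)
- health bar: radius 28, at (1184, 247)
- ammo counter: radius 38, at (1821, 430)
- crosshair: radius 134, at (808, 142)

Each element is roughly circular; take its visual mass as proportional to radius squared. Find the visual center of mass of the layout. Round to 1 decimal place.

Weights ∝ r²: minimap 148² = 21904, objective marker 79² = 6241, health bar 28² = 784, ammo counter 38² = 1444, crosshair 134² = 17956; Σw = 48329.
x-moment: 21904·1385 + 6241·399 + 784·1184 + 1444·1821 + 17956·808 = 50893427; centroid 50893427/48329 ≈ 1053.06.
y-moment: 21904·608 + 6241·208 + 784·247 + 1444·430 + 17956·142 = 17980080; centroid 17980080/48329 ≈ 372.04.

(1053.1, 372.0)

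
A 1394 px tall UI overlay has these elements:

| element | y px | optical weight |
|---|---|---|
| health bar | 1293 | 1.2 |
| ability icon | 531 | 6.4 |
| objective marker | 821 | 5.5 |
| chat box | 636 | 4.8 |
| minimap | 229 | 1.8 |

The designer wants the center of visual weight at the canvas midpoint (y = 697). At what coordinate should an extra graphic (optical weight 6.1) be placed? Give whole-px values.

With the extra graphic, Σw becomes 1.2 + 6.4 + 5.5 + 4.8 + 1.8 + 6.1 = 25.8.
y: target moment 25.8×697 = 17982.6; current 1.2·1293 + 6.4·531 + 5.5·821 + 4.8·636 + 1.8·229 = 12930.5; the extra graphic supplies 5052.1, so y = 5052.1/6.1 ≈ 828.21.

y ≈ 828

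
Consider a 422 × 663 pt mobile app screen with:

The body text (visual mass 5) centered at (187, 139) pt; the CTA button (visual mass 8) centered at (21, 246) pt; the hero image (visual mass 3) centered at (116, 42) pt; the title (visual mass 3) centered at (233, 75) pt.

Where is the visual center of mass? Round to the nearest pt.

(113, 159)

Σw = 5 + 8 + 3 + 3 = 19.
x: (5·187 + 8·21 + 3·116 + 3·233) / 19 = 2150 / 19 ≈ 113.16
y: (5·139 + 8·246 + 3·42 + 3·75) / 19 = 3014 / 19 ≈ 158.63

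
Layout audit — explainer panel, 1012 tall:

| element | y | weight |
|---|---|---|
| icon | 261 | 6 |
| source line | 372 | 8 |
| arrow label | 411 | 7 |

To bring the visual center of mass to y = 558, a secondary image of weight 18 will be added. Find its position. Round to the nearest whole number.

New total weight: (6 + 8 + 7) + 18 = 39.
y: target moment 39×558 = 21762; current 6·261 + 8·372 + 7·411 = 7419; the secondary image supplies 14343, so y = 14343/18 ≈ 796.83.

y ≈ 797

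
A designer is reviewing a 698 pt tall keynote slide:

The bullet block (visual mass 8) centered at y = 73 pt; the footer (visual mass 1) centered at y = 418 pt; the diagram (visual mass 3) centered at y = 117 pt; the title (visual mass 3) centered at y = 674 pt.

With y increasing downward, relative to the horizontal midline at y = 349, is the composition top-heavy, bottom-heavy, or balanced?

top-heavy

Total weight = 8 + 1 + 3 + 3 = 15.
y-moment: 8·73 + 1·418 + 3·117 + 3·674 = 3375; centroid 3375/15 ≈ 225.00.
225.0 vs midline 349 → top-heavy.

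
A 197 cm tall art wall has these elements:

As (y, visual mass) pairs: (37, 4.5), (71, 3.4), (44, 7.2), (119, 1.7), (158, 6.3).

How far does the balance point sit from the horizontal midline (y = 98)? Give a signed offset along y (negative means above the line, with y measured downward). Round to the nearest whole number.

Weights sum to 4.5 + 3.4 + 7.2 + 1.7 + 6.3 = 23.1.
y-moment: 4.5·37 + 3.4·71 + 7.2·44 + 1.7·119 + 6.3·158 = 1922.4; centroid 1922.4/23.1 ≈ 83.22.
Offset from y = 98: 83.22 − 98 ≈ -14.78.

≈ -15 cm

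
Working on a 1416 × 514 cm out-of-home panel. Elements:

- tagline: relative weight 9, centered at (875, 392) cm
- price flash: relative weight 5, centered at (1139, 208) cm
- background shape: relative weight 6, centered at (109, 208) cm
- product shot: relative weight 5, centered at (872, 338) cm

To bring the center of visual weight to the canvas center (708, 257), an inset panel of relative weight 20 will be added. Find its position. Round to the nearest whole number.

New total weight: (9 + 5 + 6 + 5) + 20 = 45.
Along x: (18584 + 20·x) / 45 = 708 (existing moment 9·875 + 5·1139 + 6·109 + 5·872 = 18584) ⇒ x = (31860 − 18584) / 20 ≈ 663.80.
Along y: (7506 + 20·y) / 45 = 257 (existing moment 9·392 + 5·208 + 6·208 + 5·338 = 7506) ⇒ y = (11565 − 7506) / 20 ≈ 202.95.

(664, 203)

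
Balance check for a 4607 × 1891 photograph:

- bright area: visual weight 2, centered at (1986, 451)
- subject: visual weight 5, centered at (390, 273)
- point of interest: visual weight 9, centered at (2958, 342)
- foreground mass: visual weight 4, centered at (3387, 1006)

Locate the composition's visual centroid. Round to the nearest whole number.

(2305, 468)

Σw = 2 + 5 + 9 + 4 = 20.
x-moment: 2·1986 + 5·390 + 9·2958 + 4·3387 = 46092; centroid 46092/20 ≈ 2304.60.
y-moment: 2·451 + 5·273 + 9·342 + 4·1006 = 9369; centroid 9369/20 ≈ 468.45.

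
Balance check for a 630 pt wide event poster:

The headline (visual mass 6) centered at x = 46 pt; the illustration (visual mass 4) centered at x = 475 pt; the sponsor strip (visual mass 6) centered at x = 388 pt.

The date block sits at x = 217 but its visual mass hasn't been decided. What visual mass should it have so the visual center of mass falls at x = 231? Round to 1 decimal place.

Fixed elements: Σw = 6 + 4 + 6 = 16, Σw·x = 6·46 + 4·475 + 6·388 = 4504.
Balance at x = 231 requires (4504 + w·217) / (16 + w) = 231.
So w = (231·16 − 4504)/(217 − 231) = -808/-14 ≈ 57.71.

w ≈ 57.7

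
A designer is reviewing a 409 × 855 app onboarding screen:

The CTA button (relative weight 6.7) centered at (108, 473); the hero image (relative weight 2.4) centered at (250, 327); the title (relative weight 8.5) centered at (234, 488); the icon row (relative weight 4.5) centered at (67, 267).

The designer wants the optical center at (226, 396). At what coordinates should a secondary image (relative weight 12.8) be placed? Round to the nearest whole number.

(334, 353)

With the secondary image, Σw becomes 6.7 + 2.4 + 8.5 + 4.5 + 12.8 = 34.9.
x: target moment 34.9×226 = 7887.4; current 6.7·108 + 2.4·250 + 8.5·234 + 4.5·67 = 3614.1; the secondary image supplies 4273.3, so x = 4273.3/12.8 ≈ 333.85.
y: target moment 34.9×396 = 13820.4; current 6.7·473 + 2.4·327 + 8.5·488 + 4.5·267 = 9303.4; the secondary image supplies 4517.0, so y = 4517.0/12.8 ≈ 352.89.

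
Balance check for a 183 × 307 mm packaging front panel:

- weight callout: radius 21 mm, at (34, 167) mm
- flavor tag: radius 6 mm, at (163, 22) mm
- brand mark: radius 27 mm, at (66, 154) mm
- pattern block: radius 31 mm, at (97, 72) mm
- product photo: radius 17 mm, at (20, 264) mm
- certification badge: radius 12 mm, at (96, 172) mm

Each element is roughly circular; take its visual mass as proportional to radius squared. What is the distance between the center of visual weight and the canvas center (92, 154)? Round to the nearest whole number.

Weights ∝ r²: weight callout 21² = 441, flavor tag 6² = 36, brand mark 27² = 729, pattern block 31² = 961, product photo 17² = 289, certification badge 12² = 144; Σw = 2600.
Σw·x = 181797; x̄ = 181797/2600 ≈ 69.92.
Σw·y = 356961; ȳ = 356961/2600 ≈ 137.29.
Relative to (92, 154): Δ = (-22.08, -16.71); |Δ| = √(-22.08² + -16.71²) ≈ 27.69.

≈ 28 mm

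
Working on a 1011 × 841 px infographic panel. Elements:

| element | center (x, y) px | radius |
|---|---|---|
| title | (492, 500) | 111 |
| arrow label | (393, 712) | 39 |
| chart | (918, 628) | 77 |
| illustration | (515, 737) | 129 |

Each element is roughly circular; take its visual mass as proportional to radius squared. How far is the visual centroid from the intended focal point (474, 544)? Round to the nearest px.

Weights ∝ r²: title 111² = 12321, arrow label 39² = 1521, chart 77² = 5929, illustration 129² = 16641; Σw = 36412.
x-moment: 12321·492 + 1521·393 + 5929·918 + 16641·515 = 20672622; centroid 20672622/36412 ≈ 567.74.
y-moment: 12321·500 + 1521·712 + 5929·628 + 16641·737 = 23231281; centroid 23231281/36412 ≈ 638.01.
From (474, 544): dx = 93.74, dy = 94.01, so the distance is √(dx²+dy²) ≈ 132.76.

≈ 133 px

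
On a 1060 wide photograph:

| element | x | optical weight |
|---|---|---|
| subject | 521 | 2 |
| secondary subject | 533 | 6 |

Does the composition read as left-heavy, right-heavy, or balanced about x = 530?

Weights sum to 2 + 6 = 8.
x-moment: 2·521 + 6·533 = 4240; centroid 4240/8 ≈ 530.00.
That equals the midline 530 — balanced.

balanced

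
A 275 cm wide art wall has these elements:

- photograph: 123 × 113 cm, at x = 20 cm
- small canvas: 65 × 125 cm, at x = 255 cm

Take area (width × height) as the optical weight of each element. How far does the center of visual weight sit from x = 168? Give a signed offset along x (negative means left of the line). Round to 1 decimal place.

Areas → weights: photograph 123·113 = 13899, small canvas 65·125 = 8125; Σw = 22024.
Σw·x = 13899·20 + 8125·255 = 2349855, so x̄ = 2349855/22024 ≈ 106.70.
Offset from x = 168: 106.70 − 168 ≈ -61.30.

≈ -61.3 cm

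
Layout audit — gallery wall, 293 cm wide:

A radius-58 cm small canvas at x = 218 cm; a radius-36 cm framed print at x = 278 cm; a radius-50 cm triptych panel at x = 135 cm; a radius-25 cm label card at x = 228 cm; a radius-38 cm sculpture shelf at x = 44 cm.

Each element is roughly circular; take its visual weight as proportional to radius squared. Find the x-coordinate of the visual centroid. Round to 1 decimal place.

x ≈ 177.4

Weights ∝ r²: small canvas 58² = 3364, framed print 36² = 1296, triptych panel 50² = 2500, label card 25² = 625, sculpture shelf 38² = 1444; Σw = 9229.
x: (3364·218 + 1296·278 + 2500·135 + 625·228 + 1444·44) / 9229 = 1637176 / 9229 ≈ 177.39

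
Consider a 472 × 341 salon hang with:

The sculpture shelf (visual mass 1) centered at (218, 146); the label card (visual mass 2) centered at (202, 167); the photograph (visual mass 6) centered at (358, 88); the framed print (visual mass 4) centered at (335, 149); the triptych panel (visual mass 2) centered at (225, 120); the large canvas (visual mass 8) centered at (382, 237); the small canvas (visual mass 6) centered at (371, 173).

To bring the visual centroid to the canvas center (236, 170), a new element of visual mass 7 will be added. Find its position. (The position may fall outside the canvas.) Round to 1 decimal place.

(-192.3, 191.7)

After adding the new element, total weight = 1 + 2 + 6 + 4 + 2 + 8 + 6 + 7 = 36.
Along x: (9842 + 7·x) / 36 = 236 (existing moment 1·218 + 2·202 + 6·358 + 4·335 + 2·225 + 8·382 + 6·371 = 9842) ⇒ x = (8496 − 9842) / 7 ≈ -192.29.
Along y: (4778 + 7·y) / 36 = 170 (existing moment 1·146 + 2·167 + 6·88 + 4·149 + 2·120 + 8·237 + 6·173 = 4778) ⇒ y = (6120 − 4778) / 7 ≈ 191.71.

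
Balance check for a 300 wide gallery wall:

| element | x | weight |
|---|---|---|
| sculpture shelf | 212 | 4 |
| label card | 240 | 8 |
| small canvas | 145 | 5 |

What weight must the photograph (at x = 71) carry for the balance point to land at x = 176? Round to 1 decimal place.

Existing Σw = 17 (4 + 8 + 5); existing moment 4·212 + 8·240 + 5·145 = 3493.
Set Σw·x/Σw = 176: (3493 + 71w) = 176·(17 + w).
So w = (176·17 − 3493)/(71 − 176) = -501/-105 ≈ 4.77.

w ≈ 4.8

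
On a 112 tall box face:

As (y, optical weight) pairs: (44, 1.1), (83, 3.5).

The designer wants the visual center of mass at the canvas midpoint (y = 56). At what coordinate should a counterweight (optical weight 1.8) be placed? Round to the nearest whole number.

y ≈ 11

After adding the counterweight, total weight = 1.1 + 3.5 + 1.8 = 6.4.
y: need Σw·y = 6.4·56 = 358.4. Existing = 1.1·44 + 3.5·83 = 338.9. Remainder 19.5 / 1.8 ≈ 10.83.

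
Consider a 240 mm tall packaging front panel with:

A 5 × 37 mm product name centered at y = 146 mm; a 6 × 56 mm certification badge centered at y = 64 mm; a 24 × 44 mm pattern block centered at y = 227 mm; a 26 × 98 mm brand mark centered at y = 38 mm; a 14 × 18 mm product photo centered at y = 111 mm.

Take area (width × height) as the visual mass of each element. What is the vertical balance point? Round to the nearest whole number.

Areas → weights: product name 5·37 = 185, certification badge 6·56 = 336, pattern block 24·44 = 1056, brand mark 26·98 = 2548, product photo 14·18 = 252; Σw = 4377.
y-moment: 185·146 + 336·64 + 1056·227 + 2548·38 + 252·111 = 413022; centroid 413022/4377 ≈ 94.36.

y ≈ 94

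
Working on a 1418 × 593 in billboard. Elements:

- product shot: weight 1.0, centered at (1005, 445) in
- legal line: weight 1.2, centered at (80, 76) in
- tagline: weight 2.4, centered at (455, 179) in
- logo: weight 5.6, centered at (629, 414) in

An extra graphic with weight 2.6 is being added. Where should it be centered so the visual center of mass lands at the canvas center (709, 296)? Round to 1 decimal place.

(1292.2, 194.1)

With the extra graphic, Σw becomes 1.0 + 1.2 + 2.4 + 5.6 + 2.6 = 12.8.
x: target moment 12.8×709 = 9075.2; current 1.0·1005 + 1.2·80 + 2.4·455 + 5.6·629 = 5715.4; the extra graphic supplies 3359.8, so x = 3359.8/2.6 ≈ 1292.23.
y: target moment 12.8×296 = 3788.8; current 1.0·445 + 1.2·76 + 2.4·179 + 5.6·414 = 3284.2; the extra graphic supplies 504.6, so y = 504.6/2.6 ≈ 194.08.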